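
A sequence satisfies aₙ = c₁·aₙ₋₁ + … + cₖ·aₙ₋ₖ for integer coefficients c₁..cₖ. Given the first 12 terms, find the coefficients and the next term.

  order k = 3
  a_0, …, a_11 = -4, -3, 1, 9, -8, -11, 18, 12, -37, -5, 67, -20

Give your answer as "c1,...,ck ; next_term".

  a_3 = -1·1 + -2·-3 + -1·-4 = 9
  a_4 = -1·9 + -2·1 + -1·-3 = -8
  a_5 = -1·-8 + -2·9 + -1·1 = -11
  a_6 = -1·-11 + -2·-8 + -1·9 = 18
  a_7 = -1·18 + -2·-11 + -1·-8 = 12
  a_8 = -1·12 + -2·18 + -1·-11 = -37
  a_9 = -1·-37 + -2·12 + -1·18 = -5
  a_10 = -1·-5 + -2·-37 + -1·12 = 67
  a_11 = -1·67 + -2·-5 + -1·-37 = -20
  a_12 = -1·-20 + -2·67 + -1·-5 = -109

-1,-2,-1 ; -109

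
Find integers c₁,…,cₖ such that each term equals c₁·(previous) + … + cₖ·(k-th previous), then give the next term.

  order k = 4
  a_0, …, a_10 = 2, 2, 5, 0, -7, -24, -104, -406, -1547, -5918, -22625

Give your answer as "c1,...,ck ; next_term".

4,-1,2,-3 ; -86458

  a_4 = 4·0 + -1·5 + 2·2 + -3·2 = -7
  a_5 = 4·-7 + -1·0 + 2·5 + -3·2 = -24
  a_6 = 4·-24 + -1·-7 + 2·0 + -3·5 = -104
  a_7 = 4·-104 + -1·-24 + 2·-7 + -3·0 = -406
  a_8 = 4·-406 + -1·-104 + 2·-24 + -3·-7 = -1547
  a_9 = 4·-1547 + -1·-406 + 2·-104 + -3·-24 = -5918
  a_10 = 4·-5918 + -1·-1547 + 2·-406 + -3·-104 = -22625
  a_11 = 4·-22625 + -1·-5918 + 2·-1547 + -3·-406 = -86458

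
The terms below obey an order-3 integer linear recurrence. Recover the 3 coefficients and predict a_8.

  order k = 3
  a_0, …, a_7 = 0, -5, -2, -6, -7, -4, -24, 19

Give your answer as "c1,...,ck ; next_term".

  a_3 = -2·-2 + 2·-5 + 3·0 = -6
  a_4 = -2·-6 + 2·-2 + 3·-5 = -7
  a_5 = -2·-7 + 2·-6 + 3·-2 = -4
  a_6 = -2·-4 + 2·-7 + 3·-6 = -24
  a_7 = -2·-24 + 2·-4 + 3·-7 = 19
  a_8 = -2·19 + 2·-24 + 3·-4 = -98

-2,2,3 ; -98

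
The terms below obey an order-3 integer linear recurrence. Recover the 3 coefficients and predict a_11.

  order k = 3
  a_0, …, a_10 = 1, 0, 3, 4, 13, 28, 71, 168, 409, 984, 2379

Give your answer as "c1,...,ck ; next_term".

1,3,1 ; 5740

  a_3 = 1·3 + 3·0 + 1·1 = 4
  a_4 = 1·4 + 3·3 + 1·0 = 13
  a_5 = 1·13 + 3·4 + 1·3 = 28
  a_6 = 1·28 + 3·13 + 1·4 = 71
  a_7 = 1·71 + 3·28 + 1·13 = 168
  a_8 = 1·168 + 3·71 + 1·28 = 409
  a_9 = 1·409 + 3·168 + 1·71 = 984
  a_10 = 1·984 + 3·409 + 1·168 = 2379
  a_11 = 1·2379 + 3·984 + 1·409 = 5740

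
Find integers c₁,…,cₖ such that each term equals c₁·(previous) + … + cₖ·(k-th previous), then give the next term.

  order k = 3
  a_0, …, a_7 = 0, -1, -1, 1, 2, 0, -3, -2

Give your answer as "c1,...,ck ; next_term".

  a_3 = 0·-1 + -1·-1 + -1·0 = 1
  a_4 = 0·1 + -1·-1 + -1·-1 = 2
  a_5 = 0·2 + -1·1 + -1·-1 = 0
  a_6 = 0·0 + -1·2 + -1·1 = -3
  a_7 = 0·-3 + -1·0 + -1·2 = -2
  a_8 = 0·-2 + -1·-3 + -1·0 = 3

0,-1,-1 ; 3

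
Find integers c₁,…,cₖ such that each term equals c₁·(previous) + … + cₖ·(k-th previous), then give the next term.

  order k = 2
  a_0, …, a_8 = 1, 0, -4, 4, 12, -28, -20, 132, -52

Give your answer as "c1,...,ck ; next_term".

-1,-4 ; -476

  a_2 = -1·0 + -4·1 = -4
  a_3 = -1·-4 + -4·0 = 4
  a_4 = -1·4 + -4·-4 = 12
  a_5 = -1·12 + -4·4 = -28
  a_6 = -1·-28 + -4·12 = -20
  a_7 = -1·-20 + -4·-28 = 132
  a_8 = -1·132 + -4·-20 = -52
  a_9 = -1·-52 + -4·132 = -476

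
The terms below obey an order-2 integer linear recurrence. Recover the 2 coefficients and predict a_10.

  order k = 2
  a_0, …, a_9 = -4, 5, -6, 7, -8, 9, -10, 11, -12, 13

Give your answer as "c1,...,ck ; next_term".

-2,-1 ; -14

  a_2 = -2·5 + -1·-4 = -6
  a_3 = -2·-6 + -1·5 = 7
  a_4 = -2·7 + -1·-6 = -8
  a_5 = -2·-8 + -1·7 = 9
  a_6 = -2·9 + -1·-8 = -10
  a_7 = -2·-10 + -1·9 = 11
  a_8 = -2·11 + -1·-10 = -12
  a_9 = -2·-12 + -1·11 = 13
  a_10 = -2·13 + -1·-12 = -14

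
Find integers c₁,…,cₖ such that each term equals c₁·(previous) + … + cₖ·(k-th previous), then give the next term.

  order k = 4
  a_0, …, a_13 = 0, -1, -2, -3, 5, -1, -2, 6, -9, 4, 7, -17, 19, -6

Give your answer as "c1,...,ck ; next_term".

-1,-1,0,-1 ; -20

  a_4 = -1·-3 + -1·-2 + 0·-1 + -1·0 = 5
  a_5 = -1·5 + -1·-3 + 0·-2 + -1·-1 = -1
  a_6 = -1·-1 + -1·5 + 0·-3 + -1·-2 = -2
  a_7 = -1·-2 + -1·-1 + 0·5 + -1·-3 = 6
  a_8 = -1·6 + -1·-2 + 0·-1 + -1·5 = -9
  a_9 = -1·-9 + -1·6 + 0·-2 + -1·-1 = 4
  a_10 = -1·4 + -1·-9 + 0·6 + -1·-2 = 7
  a_11 = -1·7 + -1·4 + 0·-9 + -1·6 = -17
  a_12 = -1·-17 + -1·7 + 0·4 + -1·-9 = 19
  a_13 = -1·19 + -1·-17 + 0·7 + -1·4 = -6
  a_14 = -1·-6 + -1·19 + 0·-17 + -1·7 = -20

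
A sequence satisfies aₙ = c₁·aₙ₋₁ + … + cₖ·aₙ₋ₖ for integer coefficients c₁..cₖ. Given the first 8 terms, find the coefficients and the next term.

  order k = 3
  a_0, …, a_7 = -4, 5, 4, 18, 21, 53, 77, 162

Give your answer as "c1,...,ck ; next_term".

  a_3 = 1·4 + 2·5 + -1·-4 = 18
  a_4 = 1·18 + 2·4 + -1·5 = 21
  a_5 = 1·21 + 2·18 + -1·4 = 53
  a_6 = 1·53 + 2·21 + -1·18 = 77
  a_7 = 1·77 + 2·53 + -1·21 = 162
  a_8 = 1·162 + 2·77 + -1·53 = 263

1,2,-1 ; 263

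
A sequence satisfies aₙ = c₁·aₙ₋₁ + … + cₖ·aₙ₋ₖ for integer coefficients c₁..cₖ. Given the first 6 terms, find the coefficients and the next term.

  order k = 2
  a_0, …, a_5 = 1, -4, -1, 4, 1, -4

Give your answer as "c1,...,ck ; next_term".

0,-1 ; -1

  a_2 = 0·-4 + -1·1 = -1
  a_3 = 0·-1 + -1·-4 = 4
  a_4 = 0·4 + -1·-1 = 1
  a_5 = 0·1 + -1·4 = -4
  a_6 = 0·-4 + -1·1 = -1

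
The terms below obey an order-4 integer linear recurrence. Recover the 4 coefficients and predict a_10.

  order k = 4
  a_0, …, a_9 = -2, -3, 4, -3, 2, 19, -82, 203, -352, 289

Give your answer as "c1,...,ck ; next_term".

  a_4 = -3·-3 + -3·4 + 1·-3 + -4·-2 = 2
  a_5 = -3·2 + -3·-3 + 1·4 + -4·-3 = 19
  a_6 = -3·19 + -3·2 + 1·-3 + -4·4 = -82
  a_7 = -3·-82 + -3·19 + 1·2 + -4·-3 = 203
  a_8 = -3·203 + -3·-82 + 1·19 + -4·2 = -352
  a_9 = -3·-352 + -3·203 + 1·-82 + -4·19 = 289
  a_10 = -3·289 + -3·-352 + 1·203 + -4·-82 = 720

-3,-3,1,-4 ; 720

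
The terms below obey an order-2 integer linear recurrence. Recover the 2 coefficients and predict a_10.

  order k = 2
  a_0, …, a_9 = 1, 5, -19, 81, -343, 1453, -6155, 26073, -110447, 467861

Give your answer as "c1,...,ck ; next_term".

  a_2 = -4·5 + 1·1 = -19
  a_3 = -4·-19 + 1·5 = 81
  a_4 = -4·81 + 1·-19 = -343
  a_5 = -4·-343 + 1·81 = 1453
  a_6 = -4·1453 + 1·-343 = -6155
  a_7 = -4·-6155 + 1·1453 = 26073
  a_8 = -4·26073 + 1·-6155 = -110447
  a_9 = -4·-110447 + 1·26073 = 467861
  a_10 = -4·467861 + 1·-110447 = -1981891

-4,1 ; -1981891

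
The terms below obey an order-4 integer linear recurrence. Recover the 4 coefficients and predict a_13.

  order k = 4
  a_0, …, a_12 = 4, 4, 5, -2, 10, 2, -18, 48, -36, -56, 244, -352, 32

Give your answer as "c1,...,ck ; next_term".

  a_4 = -2·-2 + -2·5 + 2·4 + 2·4 = 10
  a_5 = -2·10 + -2·-2 + 2·5 + 2·4 = 2
  a_6 = -2·2 + -2·10 + 2·-2 + 2·5 = -18
  a_7 = -2·-18 + -2·2 + 2·10 + 2·-2 = 48
  a_8 = -2·48 + -2·-18 + 2·2 + 2·10 = -36
  a_9 = -2·-36 + -2·48 + 2·-18 + 2·2 = -56
  a_10 = -2·-56 + -2·-36 + 2·48 + 2·-18 = 244
  a_11 = -2·244 + -2·-56 + 2·-36 + 2·48 = -352
  a_12 = -2·-352 + -2·244 + 2·-56 + 2·-36 = 32
  a_13 = -2·32 + -2·-352 + 2·244 + 2·-56 = 1016

-2,-2,2,2 ; 1016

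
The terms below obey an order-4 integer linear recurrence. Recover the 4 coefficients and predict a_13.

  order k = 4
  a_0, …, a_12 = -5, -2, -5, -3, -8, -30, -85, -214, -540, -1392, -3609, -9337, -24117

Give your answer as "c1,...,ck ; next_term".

3,-2,2,1 ; -62287

  a_4 = 3·-3 + -2·-5 + 2·-2 + 1·-5 = -8
  a_5 = 3·-8 + -2·-3 + 2·-5 + 1·-2 = -30
  a_6 = 3·-30 + -2·-8 + 2·-3 + 1·-5 = -85
  a_7 = 3·-85 + -2·-30 + 2·-8 + 1·-3 = -214
  a_8 = 3·-214 + -2·-85 + 2·-30 + 1·-8 = -540
  a_9 = 3·-540 + -2·-214 + 2·-85 + 1·-30 = -1392
  a_10 = 3·-1392 + -2·-540 + 2·-214 + 1·-85 = -3609
  a_11 = 3·-3609 + -2·-1392 + 2·-540 + 1·-214 = -9337
  a_12 = 3·-9337 + -2·-3609 + 2·-1392 + 1·-540 = -24117
  a_13 = 3·-24117 + -2·-9337 + 2·-3609 + 1·-1392 = -62287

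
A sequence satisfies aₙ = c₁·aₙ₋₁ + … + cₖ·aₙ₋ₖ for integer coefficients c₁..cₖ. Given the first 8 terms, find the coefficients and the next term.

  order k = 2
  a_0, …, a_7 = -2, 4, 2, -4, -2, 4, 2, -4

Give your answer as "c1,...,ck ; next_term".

  a_2 = 0·4 + -1·-2 = 2
  a_3 = 0·2 + -1·4 = -4
  a_4 = 0·-4 + -1·2 = -2
  a_5 = 0·-2 + -1·-4 = 4
  a_6 = 0·4 + -1·-2 = 2
  a_7 = 0·2 + -1·4 = -4
  a_8 = 0·-4 + -1·2 = -2

0,-1 ; -2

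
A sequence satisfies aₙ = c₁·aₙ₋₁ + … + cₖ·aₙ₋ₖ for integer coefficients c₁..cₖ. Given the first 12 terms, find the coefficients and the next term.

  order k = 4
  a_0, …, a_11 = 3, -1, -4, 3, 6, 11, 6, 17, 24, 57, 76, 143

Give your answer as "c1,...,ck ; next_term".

  a_4 = 1·3 + 1·-4 + -1·-1 + 2·3 = 6
  a_5 = 1·6 + 1·3 + -1·-4 + 2·-1 = 11
  a_6 = 1·11 + 1·6 + -1·3 + 2·-4 = 6
  a_7 = 1·6 + 1·11 + -1·6 + 2·3 = 17
  a_8 = 1·17 + 1·6 + -1·11 + 2·6 = 24
  a_9 = 1·24 + 1·17 + -1·6 + 2·11 = 57
  a_10 = 1·57 + 1·24 + -1·17 + 2·6 = 76
  a_11 = 1·76 + 1·57 + -1·24 + 2·17 = 143
  a_12 = 1·143 + 1·76 + -1·57 + 2·24 = 210

1,1,-1,2 ; 210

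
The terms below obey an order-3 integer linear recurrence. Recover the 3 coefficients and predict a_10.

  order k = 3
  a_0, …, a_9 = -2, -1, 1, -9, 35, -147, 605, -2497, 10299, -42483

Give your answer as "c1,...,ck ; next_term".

-4,1,2 ; 175237

  a_3 = -4·1 + 1·-1 + 2·-2 = -9
  a_4 = -4·-9 + 1·1 + 2·-1 = 35
  a_5 = -4·35 + 1·-9 + 2·1 = -147
  a_6 = -4·-147 + 1·35 + 2·-9 = 605
  a_7 = -4·605 + 1·-147 + 2·35 = -2497
  a_8 = -4·-2497 + 1·605 + 2·-147 = 10299
  a_9 = -4·10299 + 1·-2497 + 2·605 = -42483
  a_10 = -4·-42483 + 1·10299 + 2·-2497 = 175237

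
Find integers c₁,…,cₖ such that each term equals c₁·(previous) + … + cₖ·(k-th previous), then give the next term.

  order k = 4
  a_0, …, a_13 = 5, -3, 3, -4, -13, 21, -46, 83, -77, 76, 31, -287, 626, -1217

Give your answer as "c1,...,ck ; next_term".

  a_4 = -1·-4 + 1·3 + 0·-3 + -4·5 = -13
  a_5 = -1·-13 + 1·-4 + 0·3 + -4·-3 = 21
  a_6 = -1·21 + 1·-13 + 0·-4 + -4·3 = -46
  a_7 = -1·-46 + 1·21 + 0·-13 + -4·-4 = 83
  a_8 = -1·83 + 1·-46 + 0·21 + -4·-13 = -77
  a_9 = -1·-77 + 1·83 + 0·-46 + -4·21 = 76
  a_10 = -1·76 + 1·-77 + 0·83 + -4·-46 = 31
  a_11 = -1·31 + 1·76 + 0·-77 + -4·83 = -287
  a_12 = -1·-287 + 1·31 + 0·76 + -4·-77 = 626
  a_13 = -1·626 + 1·-287 + 0·31 + -4·76 = -1217
  a_14 = -1·-1217 + 1·626 + 0·-287 + -4·31 = 1719

-1,1,0,-4 ; 1719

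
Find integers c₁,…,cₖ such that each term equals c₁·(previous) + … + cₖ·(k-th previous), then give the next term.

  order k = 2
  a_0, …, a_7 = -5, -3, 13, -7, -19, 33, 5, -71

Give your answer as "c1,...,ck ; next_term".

  a_2 = -1·-3 + -2·-5 = 13
  a_3 = -1·13 + -2·-3 = -7
  a_4 = -1·-7 + -2·13 = -19
  a_5 = -1·-19 + -2·-7 = 33
  a_6 = -1·33 + -2·-19 = 5
  a_7 = -1·5 + -2·33 = -71
  a_8 = -1·-71 + -2·5 = 61

-1,-2 ; 61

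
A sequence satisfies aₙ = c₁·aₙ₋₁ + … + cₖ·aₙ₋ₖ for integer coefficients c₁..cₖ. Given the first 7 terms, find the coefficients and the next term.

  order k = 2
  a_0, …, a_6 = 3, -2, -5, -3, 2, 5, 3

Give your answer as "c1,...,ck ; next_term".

1,-1 ; -2

  a_2 = 1·-2 + -1·3 = -5
  a_3 = 1·-5 + -1·-2 = -3
  a_4 = 1·-3 + -1·-5 = 2
  a_5 = 1·2 + -1·-3 = 5
  a_6 = 1·5 + -1·2 = 3
  a_7 = 1·3 + -1·5 = -2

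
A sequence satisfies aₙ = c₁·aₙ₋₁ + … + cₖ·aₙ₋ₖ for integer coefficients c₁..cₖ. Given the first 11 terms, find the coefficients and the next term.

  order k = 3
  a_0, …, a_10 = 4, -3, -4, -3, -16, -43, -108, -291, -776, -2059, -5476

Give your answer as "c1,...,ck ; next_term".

  a_3 = 2·-4 + 1·-3 + 2·4 = -3
  a_4 = 2·-3 + 1·-4 + 2·-3 = -16
  a_5 = 2·-16 + 1·-3 + 2·-4 = -43
  a_6 = 2·-43 + 1·-16 + 2·-3 = -108
  a_7 = 2·-108 + 1·-43 + 2·-16 = -291
  a_8 = 2·-291 + 1·-108 + 2·-43 = -776
  a_9 = 2·-776 + 1·-291 + 2·-108 = -2059
  a_10 = 2·-2059 + 1·-776 + 2·-291 = -5476
  a_11 = 2·-5476 + 1·-2059 + 2·-776 = -14563

2,1,2 ; -14563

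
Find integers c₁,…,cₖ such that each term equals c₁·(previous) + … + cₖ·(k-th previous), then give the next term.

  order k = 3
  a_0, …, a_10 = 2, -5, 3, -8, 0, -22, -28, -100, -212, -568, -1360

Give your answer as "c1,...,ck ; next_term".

2,2,-2 ; -3432

  a_3 = 2·3 + 2·-5 + -2·2 = -8
  a_4 = 2·-8 + 2·3 + -2·-5 = 0
  a_5 = 2·0 + 2·-8 + -2·3 = -22
  a_6 = 2·-22 + 2·0 + -2·-8 = -28
  a_7 = 2·-28 + 2·-22 + -2·0 = -100
  a_8 = 2·-100 + 2·-28 + -2·-22 = -212
  a_9 = 2·-212 + 2·-100 + -2·-28 = -568
  a_10 = 2·-568 + 2·-212 + -2·-100 = -1360
  a_11 = 2·-1360 + 2·-568 + -2·-212 = -3432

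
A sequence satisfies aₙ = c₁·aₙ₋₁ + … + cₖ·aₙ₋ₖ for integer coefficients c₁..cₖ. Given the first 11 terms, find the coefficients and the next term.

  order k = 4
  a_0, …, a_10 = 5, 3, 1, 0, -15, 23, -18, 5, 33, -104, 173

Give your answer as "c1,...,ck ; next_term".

-2,-2,-1,-2 ; -181

  a_4 = -2·0 + -2·1 + -1·3 + -2·5 = -15
  a_5 = -2·-15 + -2·0 + -1·1 + -2·3 = 23
  a_6 = -2·23 + -2·-15 + -1·0 + -2·1 = -18
  a_7 = -2·-18 + -2·23 + -1·-15 + -2·0 = 5
  a_8 = -2·5 + -2·-18 + -1·23 + -2·-15 = 33
  a_9 = -2·33 + -2·5 + -1·-18 + -2·23 = -104
  a_10 = -2·-104 + -2·33 + -1·5 + -2·-18 = 173
  a_11 = -2·173 + -2·-104 + -1·33 + -2·5 = -181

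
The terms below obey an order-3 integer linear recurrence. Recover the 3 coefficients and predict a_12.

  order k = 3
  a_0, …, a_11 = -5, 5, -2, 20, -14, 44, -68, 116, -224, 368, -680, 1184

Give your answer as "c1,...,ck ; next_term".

  a_3 = 0·-2 + 2·5 + -2·-5 = 20
  a_4 = 0·20 + 2·-2 + -2·5 = -14
  a_5 = 0·-14 + 2·20 + -2·-2 = 44
  a_6 = 0·44 + 2·-14 + -2·20 = -68
  a_7 = 0·-68 + 2·44 + -2·-14 = 116
  a_8 = 0·116 + 2·-68 + -2·44 = -224
  a_9 = 0·-224 + 2·116 + -2·-68 = 368
  a_10 = 0·368 + 2·-224 + -2·116 = -680
  a_11 = 0·-680 + 2·368 + -2·-224 = 1184
  a_12 = 0·1184 + 2·-680 + -2·368 = -2096

0,2,-2 ; -2096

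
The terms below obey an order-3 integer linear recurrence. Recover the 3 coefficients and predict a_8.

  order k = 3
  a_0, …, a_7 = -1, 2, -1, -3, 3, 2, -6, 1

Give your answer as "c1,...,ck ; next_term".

  a_3 = 0·-1 + -1·2 + 1·-1 = -3
  a_4 = 0·-3 + -1·-1 + 1·2 = 3
  a_5 = 0·3 + -1·-3 + 1·-1 = 2
  a_6 = 0·2 + -1·3 + 1·-3 = -6
  a_7 = 0·-6 + -1·2 + 1·3 = 1
  a_8 = 0·1 + -1·-6 + 1·2 = 8

0,-1,1 ; 8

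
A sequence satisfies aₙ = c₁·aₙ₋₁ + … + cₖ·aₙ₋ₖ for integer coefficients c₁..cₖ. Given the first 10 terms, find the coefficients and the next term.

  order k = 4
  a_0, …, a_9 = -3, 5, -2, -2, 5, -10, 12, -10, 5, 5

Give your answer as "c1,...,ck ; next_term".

  a_4 = -1·-2 + 0·-2 + 0·5 + -1·-3 = 5
  a_5 = -1·5 + 0·-2 + 0·-2 + -1·5 = -10
  a_6 = -1·-10 + 0·5 + 0·-2 + -1·-2 = 12
  a_7 = -1·12 + 0·-10 + 0·5 + -1·-2 = -10
  a_8 = -1·-10 + 0·12 + 0·-10 + -1·5 = 5
  a_9 = -1·5 + 0·-10 + 0·12 + -1·-10 = 5
  a_10 = -1·5 + 0·5 + 0·-10 + -1·12 = -17

-1,0,0,-1 ; -17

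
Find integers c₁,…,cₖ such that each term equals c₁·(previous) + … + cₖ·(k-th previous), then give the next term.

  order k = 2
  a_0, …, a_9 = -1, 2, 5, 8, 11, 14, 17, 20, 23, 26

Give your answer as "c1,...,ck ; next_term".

2,-1 ; 29

  a_2 = 2·2 + -1·-1 = 5
  a_3 = 2·5 + -1·2 = 8
  a_4 = 2·8 + -1·5 = 11
  a_5 = 2·11 + -1·8 = 14
  a_6 = 2·14 + -1·11 = 17
  a_7 = 2·17 + -1·14 = 20
  a_8 = 2·20 + -1·17 = 23
  a_9 = 2·23 + -1·20 = 26
  a_10 = 2·26 + -1·23 = 29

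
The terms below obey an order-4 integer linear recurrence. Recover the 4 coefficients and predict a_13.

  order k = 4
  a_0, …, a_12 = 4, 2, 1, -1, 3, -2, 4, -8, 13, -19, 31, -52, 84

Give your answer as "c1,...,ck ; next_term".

-1,0,-1,1 ; -134

  a_4 = -1·-1 + 0·1 + -1·2 + 1·4 = 3
  a_5 = -1·3 + 0·-1 + -1·1 + 1·2 = -2
  a_6 = -1·-2 + 0·3 + -1·-1 + 1·1 = 4
  a_7 = -1·4 + 0·-2 + -1·3 + 1·-1 = -8
  a_8 = -1·-8 + 0·4 + -1·-2 + 1·3 = 13
  a_9 = -1·13 + 0·-8 + -1·4 + 1·-2 = -19
  a_10 = -1·-19 + 0·13 + -1·-8 + 1·4 = 31
  a_11 = -1·31 + 0·-19 + -1·13 + 1·-8 = -52
  a_12 = -1·-52 + 0·31 + -1·-19 + 1·13 = 84
  a_13 = -1·84 + 0·-52 + -1·31 + 1·-19 = -134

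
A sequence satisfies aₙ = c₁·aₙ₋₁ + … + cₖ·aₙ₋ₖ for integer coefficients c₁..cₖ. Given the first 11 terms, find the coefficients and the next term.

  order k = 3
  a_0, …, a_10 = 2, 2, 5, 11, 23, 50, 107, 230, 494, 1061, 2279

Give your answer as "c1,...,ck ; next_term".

1,2,1 ; 4895

  a_3 = 1·5 + 2·2 + 1·2 = 11
  a_4 = 1·11 + 2·5 + 1·2 = 23
  a_5 = 1·23 + 2·11 + 1·5 = 50
  a_6 = 1·50 + 2·23 + 1·11 = 107
  a_7 = 1·107 + 2·50 + 1·23 = 230
  a_8 = 1·230 + 2·107 + 1·50 = 494
  a_9 = 1·494 + 2·230 + 1·107 = 1061
  a_10 = 1·1061 + 2·494 + 1·230 = 2279
  a_11 = 1·2279 + 2·1061 + 1·494 = 4895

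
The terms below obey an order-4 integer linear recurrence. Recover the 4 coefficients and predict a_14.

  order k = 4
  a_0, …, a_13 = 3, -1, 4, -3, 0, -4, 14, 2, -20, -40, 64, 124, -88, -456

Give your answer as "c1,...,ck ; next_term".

0,-2,-2,2 ; 56

  a_4 = 0·-3 + -2·4 + -2·-1 + 2·3 = 0
  a_5 = 0·0 + -2·-3 + -2·4 + 2·-1 = -4
  a_6 = 0·-4 + -2·0 + -2·-3 + 2·4 = 14
  a_7 = 0·14 + -2·-4 + -2·0 + 2·-3 = 2
  a_8 = 0·2 + -2·14 + -2·-4 + 2·0 = -20
  a_9 = 0·-20 + -2·2 + -2·14 + 2·-4 = -40
  a_10 = 0·-40 + -2·-20 + -2·2 + 2·14 = 64
  a_11 = 0·64 + -2·-40 + -2·-20 + 2·2 = 124
  a_12 = 0·124 + -2·64 + -2·-40 + 2·-20 = -88
  a_13 = 0·-88 + -2·124 + -2·64 + 2·-40 = -456
  a_14 = 0·-456 + -2·-88 + -2·124 + 2·64 = 56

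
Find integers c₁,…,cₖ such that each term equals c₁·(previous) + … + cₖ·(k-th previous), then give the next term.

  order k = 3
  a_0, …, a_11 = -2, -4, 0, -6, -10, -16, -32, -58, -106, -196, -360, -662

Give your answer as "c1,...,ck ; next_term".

  a_3 = 1·0 + 1·-4 + 1·-2 = -6
  a_4 = 1·-6 + 1·0 + 1·-4 = -10
  a_5 = 1·-10 + 1·-6 + 1·0 = -16
  a_6 = 1·-16 + 1·-10 + 1·-6 = -32
  a_7 = 1·-32 + 1·-16 + 1·-10 = -58
  a_8 = 1·-58 + 1·-32 + 1·-16 = -106
  a_9 = 1·-106 + 1·-58 + 1·-32 = -196
  a_10 = 1·-196 + 1·-106 + 1·-58 = -360
  a_11 = 1·-360 + 1·-196 + 1·-106 = -662
  a_12 = 1·-662 + 1·-360 + 1·-196 = -1218

1,1,1 ; -1218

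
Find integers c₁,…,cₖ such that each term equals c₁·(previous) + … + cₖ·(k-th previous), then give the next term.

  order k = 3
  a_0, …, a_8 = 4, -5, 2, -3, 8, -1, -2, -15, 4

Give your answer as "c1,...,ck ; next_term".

  a_3 = 0·2 + -1·-5 + -2·4 = -3
  a_4 = 0·-3 + -1·2 + -2·-5 = 8
  a_5 = 0·8 + -1·-3 + -2·2 = -1
  a_6 = 0·-1 + -1·8 + -2·-3 = -2
  a_7 = 0·-2 + -1·-1 + -2·8 = -15
  a_8 = 0·-15 + -1·-2 + -2·-1 = 4
  a_9 = 0·4 + -1·-15 + -2·-2 = 19

0,-1,-2 ; 19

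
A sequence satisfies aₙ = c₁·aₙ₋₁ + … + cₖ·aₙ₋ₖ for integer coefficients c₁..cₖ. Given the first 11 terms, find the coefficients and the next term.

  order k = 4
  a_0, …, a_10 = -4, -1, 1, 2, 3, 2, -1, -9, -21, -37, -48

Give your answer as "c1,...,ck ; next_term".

2,0,-3,1 ; -42

  a_4 = 2·2 + 0·1 + -3·-1 + 1·-4 = 3
  a_5 = 2·3 + 0·2 + -3·1 + 1·-1 = 2
  a_6 = 2·2 + 0·3 + -3·2 + 1·1 = -1
  a_7 = 2·-1 + 0·2 + -3·3 + 1·2 = -9
  a_8 = 2·-9 + 0·-1 + -3·2 + 1·3 = -21
  a_9 = 2·-21 + 0·-9 + -3·-1 + 1·2 = -37
  a_10 = 2·-37 + 0·-21 + -3·-9 + 1·-1 = -48
  a_11 = 2·-48 + 0·-37 + -3·-21 + 1·-9 = -42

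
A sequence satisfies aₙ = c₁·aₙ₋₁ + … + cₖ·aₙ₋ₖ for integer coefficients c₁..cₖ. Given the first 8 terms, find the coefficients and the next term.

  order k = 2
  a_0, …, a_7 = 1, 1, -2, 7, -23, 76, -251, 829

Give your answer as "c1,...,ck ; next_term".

-3,1 ; -2738

  a_2 = -3·1 + 1·1 = -2
  a_3 = -3·-2 + 1·1 = 7
  a_4 = -3·7 + 1·-2 = -23
  a_5 = -3·-23 + 1·7 = 76
  a_6 = -3·76 + 1·-23 = -251
  a_7 = -3·-251 + 1·76 = 829
  a_8 = -3·829 + 1·-251 = -2738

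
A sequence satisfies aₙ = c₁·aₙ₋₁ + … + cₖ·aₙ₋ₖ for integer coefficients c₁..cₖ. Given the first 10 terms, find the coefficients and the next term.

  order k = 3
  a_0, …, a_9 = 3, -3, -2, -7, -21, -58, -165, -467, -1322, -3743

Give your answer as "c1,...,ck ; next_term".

  a_3 = 2·-2 + 2·-3 + 1·3 = -7
  a_4 = 2·-7 + 2·-2 + 1·-3 = -21
  a_5 = 2·-21 + 2·-7 + 1·-2 = -58
  a_6 = 2·-58 + 2·-21 + 1·-7 = -165
  a_7 = 2·-165 + 2·-58 + 1·-21 = -467
  a_8 = 2·-467 + 2·-165 + 1·-58 = -1322
  a_9 = 2·-1322 + 2·-467 + 1·-165 = -3743
  a_10 = 2·-3743 + 2·-1322 + 1·-467 = -10597

2,2,1 ; -10597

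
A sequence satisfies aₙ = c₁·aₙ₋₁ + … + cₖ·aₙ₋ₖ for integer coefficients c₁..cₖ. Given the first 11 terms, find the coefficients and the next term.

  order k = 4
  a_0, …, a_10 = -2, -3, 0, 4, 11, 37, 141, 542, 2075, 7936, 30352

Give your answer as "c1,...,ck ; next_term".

  a_4 = 4·4 + -1·0 + 1·-3 + 1·-2 = 11
  a_5 = 4·11 + -1·4 + 1·0 + 1·-3 = 37
  a_6 = 4·37 + -1·11 + 1·4 + 1·0 = 141
  a_7 = 4·141 + -1·37 + 1·11 + 1·4 = 542
  a_8 = 4·542 + -1·141 + 1·37 + 1·11 = 2075
  a_9 = 4·2075 + -1·542 + 1·141 + 1·37 = 7936
  a_10 = 4·7936 + -1·2075 + 1·542 + 1·141 = 30352
  a_11 = 4·30352 + -1·7936 + 1·2075 + 1·542 = 116089

4,-1,1,1 ; 116089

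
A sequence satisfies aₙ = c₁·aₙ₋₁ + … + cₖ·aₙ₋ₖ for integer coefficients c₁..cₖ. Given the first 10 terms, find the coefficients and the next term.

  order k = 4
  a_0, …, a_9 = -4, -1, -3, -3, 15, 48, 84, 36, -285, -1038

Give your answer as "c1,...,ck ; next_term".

  a_4 = 2·-3 + -2·-3 + -3·-1 + -3·-4 = 15
  a_5 = 2·15 + -2·-3 + -3·-3 + -3·-1 = 48
  a_6 = 2·48 + -2·15 + -3·-3 + -3·-3 = 84
  a_7 = 2·84 + -2·48 + -3·15 + -3·-3 = 36
  a_8 = 2·36 + -2·84 + -3·48 + -3·15 = -285
  a_9 = 2·-285 + -2·36 + -3·84 + -3·48 = -1038
  a_10 = 2·-1038 + -2·-285 + -3·36 + -3·84 = -1866

2,-2,-3,-3 ; -1866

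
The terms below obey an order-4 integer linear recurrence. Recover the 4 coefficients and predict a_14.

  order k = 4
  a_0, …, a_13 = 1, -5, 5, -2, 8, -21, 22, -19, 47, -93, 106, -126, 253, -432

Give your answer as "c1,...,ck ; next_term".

-1,-1,-2,1 ; 537

  a_4 = -1·-2 + -1·5 + -2·-5 + 1·1 = 8
  a_5 = -1·8 + -1·-2 + -2·5 + 1·-5 = -21
  a_6 = -1·-21 + -1·8 + -2·-2 + 1·5 = 22
  a_7 = -1·22 + -1·-21 + -2·8 + 1·-2 = -19
  a_8 = -1·-19 + -1·22 + -2·-21 + 1·8 = 47
  a_9 = -1·47 + -1·-19 + -2·22 + 1·-21 = -93
  a_10 = -1·-93 + -1·47 + -2·-19 + 1·22 = 106
  a_11 = -1·106 + -1·-93 + -2·47 + 1·-19 = -126
  a_12 = -1·-126 + -1·106 + -2·-93 + 1·47 = 253
  a_13 = -1·253 + -1·-126 + -2·106 + 1·-93 = -432
  a_14 = -1·-432 + -1·253 + -2·-126 + 1·106 = 537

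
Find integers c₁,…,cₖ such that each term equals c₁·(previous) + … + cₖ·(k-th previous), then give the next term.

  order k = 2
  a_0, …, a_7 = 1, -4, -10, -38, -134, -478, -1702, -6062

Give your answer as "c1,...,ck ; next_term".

  a_2 = 3·-4 + 2·1 = -10
  a_3 = 3·-10 + 2·-4 = -38
  a_4 = 3·-38 + 2·-10 = -134
  a_5 = 3·-134 + 2·-38 = -478
  a_6 = 3·-478 + 2·-134 = -1702
  a_7 = 3·-1702 + 2·-478 = -6062
  a_8 = 3·-6062 + 2·-1702 = -21590

3,2 ; -21590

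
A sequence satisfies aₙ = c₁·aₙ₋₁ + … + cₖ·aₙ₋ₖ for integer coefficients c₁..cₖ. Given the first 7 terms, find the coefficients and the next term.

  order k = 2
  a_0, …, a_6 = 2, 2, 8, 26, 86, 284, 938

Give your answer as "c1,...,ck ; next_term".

3,1 ; 3098

  a_2 = 3·2 + 1·2 = 8
  a_3 = 3·8 + 1·2 = 26
  a_4 = 3·26 + 1·8 = 86
  a_5 = 3·86 + 1·26 = 284
  a_6 = 3·284 + 1·86 = 938
  a_7 = 3·938 + 1·284 = 3098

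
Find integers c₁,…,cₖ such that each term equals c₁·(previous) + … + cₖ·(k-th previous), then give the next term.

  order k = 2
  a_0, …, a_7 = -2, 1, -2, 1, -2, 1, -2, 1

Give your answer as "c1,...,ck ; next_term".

0,1 ; -2

  a_2 = 0·1 + 1·-2 = -2
  a_3 = 0·-2 + 1·1 = 1
  a_4 = 0·1 + 1·-2 = -2
  a_5 = 0·-2 + 1·1 = 1
  a_6 = 0·1 + 1·-2 = -2
  a_7 = 0·-2 + 1·1 = 1
  a_8 = 0·1 + 1·-2 = -2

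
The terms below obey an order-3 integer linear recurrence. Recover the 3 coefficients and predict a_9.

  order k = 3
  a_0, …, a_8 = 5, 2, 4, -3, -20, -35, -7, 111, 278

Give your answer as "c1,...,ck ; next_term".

2,-3,-1 ; 230

  a_3 = 2·4 + -3·2 + -1·5 = -3
  a_4 = 2·-3 + -3·4 + -1·2 = -20
  a_5 = 2·-20 + -3·-3 + -1·4 = -35
  a_6 = 2·-35 + -3·-20 + -1·-3 = -7
  a_7 = 2·-7 + -3·-35 + -1·-20 = 111
  a_8 = 2·111 + -3·-7 + -1·-35 = 278
  a_9 = 2·278 + -3·111 + -1·-7 = 230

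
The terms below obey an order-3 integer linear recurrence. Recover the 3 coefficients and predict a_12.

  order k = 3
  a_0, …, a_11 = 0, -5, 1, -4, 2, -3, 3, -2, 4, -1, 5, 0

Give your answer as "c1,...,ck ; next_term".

  a_3 = 1·1 + 1·-5 + -1·0 = -4
  a_4 = 1·-4 + 1·1 + -1·-5 = 2
  a_5 = 1·2 + 1·-4 + -1·1 = -3
  a_6 = 1·-3 + 1·2 + -1·-4 = 3
  a_7 = 1·3 + 1·-3 + -1·2 = -2
  a_8 = 1·-2 + 1·3 + -1·-3 = 4
  a_9 = 1·4 + 1·-2 + -1·3 = -1
  a_10 = 1·-1 + 1·4 + -1·-2 = 5
  a_11 = 1·5 + 1·-1 + -1·4 = 0
  a_12 = 1·0 + 1·5 + -1·-1 = 6

1,1,-1 ; 6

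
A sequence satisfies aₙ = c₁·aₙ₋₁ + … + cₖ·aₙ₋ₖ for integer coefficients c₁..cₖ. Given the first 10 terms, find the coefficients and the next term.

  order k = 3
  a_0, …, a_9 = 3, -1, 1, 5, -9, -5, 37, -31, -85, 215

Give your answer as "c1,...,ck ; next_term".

  a_3 = -1·1 + -3·-1 + 1·3 = 5
  a_4 = -1·5 + -3·1 + 1·-1 = -9
  a_5 = -1·-9 + -3·5 + 1·1 = -5
  a_6 = -1·-5 + -3·-9 + 1·5 = 37
  a_7 = -1·37 + -3·-5 + 1·-9 = -31
  a_8 = -1·-31 + -3·37 + 1·-5 = -85
  a_9 = -1·-85 + -3·-31 + 1·37 = 215
  a_10 = -1·215 + -3·-85 + 1·-31 = 9

-1,-3,1 ; 9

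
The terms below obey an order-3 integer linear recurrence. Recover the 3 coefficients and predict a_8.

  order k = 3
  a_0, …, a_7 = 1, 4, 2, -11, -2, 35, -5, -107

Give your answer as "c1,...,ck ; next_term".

  a_3 = 0·2 + -3·4 + 1·1 = -11
  a_4 = 0·-11 + -3·2 + 1·4 = -2
  a_5 = 0·-2 + -3·-11 + 1·2 = 35
  a_6 = 0·35 + -3·-2 + 1·-11 = -5
  a_7 = 0·-5 + -3·35 + 1·-2 = -107
  a_8 = 0·-107 + -3·-5 + 1·35 = 50

0,-3,1 ; 50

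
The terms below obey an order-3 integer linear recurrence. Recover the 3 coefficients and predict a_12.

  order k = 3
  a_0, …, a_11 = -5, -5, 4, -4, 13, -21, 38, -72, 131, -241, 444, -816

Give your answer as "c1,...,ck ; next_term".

  a_3 = -1·4 + 1·-5 + -1·-5 = -4
  a_4 = -1·-4 + 1·4 + -1·-5 = 13
  a_5 = -1·13 + 1·-4 + -1·4 = -21
  a_6 = -1·-21 + 1·13 + -1·-4 = 38
  a_7 = -1·38 + 1·-21 + -1·13 = -72
  a_8 = -1·-72 + 1·38 + -1·-21 = 131
  a_9 = -1·131 + 1·-72 + -1·38 = -241
  a_10 = -1·-241 + 1·131 + -1·-72 = 444
  a_11 = -1·444 + 1·-241 + -1·131 = -816
  a_12 = -1·-816 + 1·444 + -1·-241 = 1501

-1,1,-1 ; 1501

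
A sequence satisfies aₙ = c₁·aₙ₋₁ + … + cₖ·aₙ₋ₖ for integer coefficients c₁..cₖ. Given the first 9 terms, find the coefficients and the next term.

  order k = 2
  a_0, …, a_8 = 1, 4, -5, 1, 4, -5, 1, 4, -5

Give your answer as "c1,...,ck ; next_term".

-1,-1 ; 1

  a_2 = -1·4 + -1·1 = -5
  a_3 = -1·-5 + -1·4 = 1
  a_4 = -1·1 + -1·-5 = 4
  a_5 = -1·4 + -1·1 = -5
  a_6 = -1·-5 + -1·4 = 1
  a_7 = -1·1 + -1·-5 = 4
  a_8 = -1·4 + -1·1 = -5
  a_9 = -1·-5 + -1·4 = 1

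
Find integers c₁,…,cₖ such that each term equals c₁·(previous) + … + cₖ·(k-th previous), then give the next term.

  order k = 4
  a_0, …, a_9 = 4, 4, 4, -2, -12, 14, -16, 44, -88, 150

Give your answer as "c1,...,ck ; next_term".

  a_4 = -2·-2 + -1·4 + -2·4 + -1·4 = -12
  a_5 = -2·-12 + -1·-2 + -2·4 + -1·4 = 14
  a_6 = -2·14 + -1·-12 + -2·-2 + -1·4 = -16
  a_7 = -2·-16 + -1·14 + -2·-12 + -1·-2 = 44
  a_8 = -2·44 + -1·-16 + -2·14 + -1·-12 = -88
  a_9 = -2·-88 + -1·44 + -2·-16 + -1·14 = 150
  a_10 = -2·150 + -1·-88 + -2·44 + -1·-16 = -284

-2,-1,-2,-1 ; -284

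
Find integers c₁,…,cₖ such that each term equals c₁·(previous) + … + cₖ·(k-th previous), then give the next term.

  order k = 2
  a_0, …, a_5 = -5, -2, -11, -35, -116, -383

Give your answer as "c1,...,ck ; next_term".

  a_2 = 3·-2 + 1·-5 = -11
  a_3 = 3·-11 + 1·-2 = -35
  a_4 = 3·-35 + 1·-11 = -116
  a_5 = 3·-116 + 1·-35 = -383
  a_6 = 3·-383 + 1·-116 = -1265

3,1 ; -1265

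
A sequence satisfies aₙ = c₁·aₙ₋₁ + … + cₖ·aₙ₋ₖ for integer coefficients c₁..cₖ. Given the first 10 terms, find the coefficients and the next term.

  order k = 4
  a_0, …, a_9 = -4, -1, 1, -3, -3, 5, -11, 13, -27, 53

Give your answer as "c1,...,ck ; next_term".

  a_4 = -2·-3 + 0·1 + 1·-1 + 2·-4 = -3
  a_5 = -2·-3 + 0·-3 + 1·1 + 2·-1 = 5
  a_6 = -2·5 + 0·-3 + 1·-3 + 2·1 = -11
  a_7 = -2·-11 + 0·5 + 1·-3 + 2·-3 = 13
  a_8 = -2·13 + 0·-11 + 1·5 + 2·-3 = -27
  a_9 = -2·-27 + 0·13 + 1·-11 + 2·5 = 53
  a_10 = -2·53 + 0·-27 + 1·13 + 2·-11 = -115

-2,0,1,2 ; -115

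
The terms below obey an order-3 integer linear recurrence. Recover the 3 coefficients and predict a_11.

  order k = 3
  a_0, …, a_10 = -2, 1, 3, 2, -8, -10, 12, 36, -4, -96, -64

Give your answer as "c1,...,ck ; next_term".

  a_3 = 0·3 + -2·1 + -2·-2 = 2
  a_4 = 0·2 + -2·3 + -2·1 = -8
  a_5 = 0·-8 + -2·2 + -2·3 = -10
  a_6 = 0·-10 + -2·-8 + -2·2 = 12
  a_7 = 0·12 + -2·-10 + -2·-8 = 36
  a_8 = 0·36 + -2·12 + -2·-10 = -4
  a_9 = 0·-4 + -2·36 + -2·12 = -96
  a_10 = 0·-96 + -2·-4 + -2·36 = -64
  a_11 = 0·-64 + -2·-96 + -2·-4 = 200

0,-2,-2 ; 200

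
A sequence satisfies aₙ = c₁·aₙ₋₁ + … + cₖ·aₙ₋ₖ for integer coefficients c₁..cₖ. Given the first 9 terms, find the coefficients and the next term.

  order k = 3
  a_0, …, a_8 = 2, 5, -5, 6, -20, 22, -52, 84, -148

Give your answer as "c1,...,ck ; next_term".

0,2,-2 ; 272

  a_3 = 0·-5 + 2·5 + -2·2 = 6
  a_4 = 0·6 + 2·-5 + -2·5 = -20
  a_5 = 0·-20 + 2·6 + -2·-5 = 22
  a_6 = 0·22 + 2·-20 + -2·6 = -52
  a_7 = 0·-52 + 2·22 + -2·-20 = 84
  a_8 = 0·84 + 2·-52 + -2·22 = -148
  a_9 = 0·-148 + 2·84 + -2·-52 = 272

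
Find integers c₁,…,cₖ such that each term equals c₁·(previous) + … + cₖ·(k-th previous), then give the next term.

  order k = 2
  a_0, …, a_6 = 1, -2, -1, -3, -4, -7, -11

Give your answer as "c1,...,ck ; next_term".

  a_2 = 1·-2 + 1·1 = -1
  a_3 = 1·-1 + 1·-2 = -3
  a_4 = 1·-3 + 1·-1 = -4
  a_5 = 1·-4 + 1·-3 = -7
  a_6 = 1·-7 + 1·-4 = -11
  a_7 = 1·-11 + 1·-7 = -18

1,1 ; -18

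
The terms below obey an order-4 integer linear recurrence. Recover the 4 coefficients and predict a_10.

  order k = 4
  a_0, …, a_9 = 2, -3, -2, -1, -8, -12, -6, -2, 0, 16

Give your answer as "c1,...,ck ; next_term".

2,-2,2,-2 ; 40

  a_4 = 2·-1 + -2·-2 + 2·-3 + -2·2 = -8
  a_5 = 2·-8 + -2·-1 + 2·-2 + -2·-3 = -12
  a_6 = 2·-12 + -2·-8 + 2·-1 + -2·-2 = -6
  a_7 = 2·-6 + -2·-12 + 2·-8 + -2·-1 = -2
  a_8 = 2·-2 + -2·-6 + 2·-12 + -2·-8 = 0
  a_9 = 2·0 + -2·-2 + 2·-6 + -2·-12 = 16
  a_10 = 2·16 + -2·0 + 2·-2 + -2·-6 = 40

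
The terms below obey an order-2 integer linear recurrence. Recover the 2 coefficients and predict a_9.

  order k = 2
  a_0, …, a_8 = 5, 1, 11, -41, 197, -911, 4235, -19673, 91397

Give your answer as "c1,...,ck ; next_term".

  a_2 = -4·1 + 3·5 = 11
  a_3 = -4·11 + 3·1 = -41
  a_4 = -4·-41 + 3·11 = 197
  a_5 = -4·197 + 3·-41 = -911
  a_6 = -4·-911 + 3·197 = 4235
  a_7 = -4·4235 + 3·-911 = -19673
  a_8 = -4·-19673 + 3·4235 = 91397
  a_9 = -4·91397 + 3·-19673 = -424607

-4,3 ; -424607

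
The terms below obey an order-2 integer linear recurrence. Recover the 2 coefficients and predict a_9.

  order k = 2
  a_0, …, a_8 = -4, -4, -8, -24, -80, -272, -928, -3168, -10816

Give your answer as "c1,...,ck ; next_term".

4,-2 ; -36928

  a_2 = 4·-4 + -2·-4 = -8
  a_3 = 4·-8 + -2·-4 = -24
  a_4 = 4·-24 + -2·-8 = -80
  a_5 = 4·-80 + -2·-24 = -272
  a_6 = 4·-272 + -2·-80 = -928
  a_7 = 4·-928 + -2·-272 = -3168
  a_8 = 4·-3168 + -2·-928 = -10816
  a_9 = 4·-10816 + -2·-3168 = -36928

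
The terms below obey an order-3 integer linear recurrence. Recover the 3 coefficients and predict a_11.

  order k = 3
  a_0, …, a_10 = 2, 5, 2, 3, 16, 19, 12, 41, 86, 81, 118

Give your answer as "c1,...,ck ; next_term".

1,-1,3 ; 295

  a_3 = 1·2 + -1·5 + 3·2 = 3
  a_4 = 1·3 + -1·2 + 3·5 = 16
  a_5 = 1·16 + -1·3 + 3·2 = 19
  a_6 = 1·19 + -1·16 + 3·3 = 12
  a_7 = 1·12 + -1·19 + 3·16 = 41
  a_8 = 1·41 + -1·12 + 3·19 = 86
  a_9 = 1·86 + -1·41 + 3·12 = 81
  a_10 = 1·81 + -1·86 + 3·41 = 118
  a_11 = 1·118 + -1·81 + 3·86 = 295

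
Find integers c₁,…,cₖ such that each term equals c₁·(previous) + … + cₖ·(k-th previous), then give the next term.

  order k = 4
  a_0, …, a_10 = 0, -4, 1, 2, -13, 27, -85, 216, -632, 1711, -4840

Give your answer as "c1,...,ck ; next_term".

  a_4 = -2·2 + 3·1 + 3·-4 + 2·0 = -13
  a_5 = -2·-13 + 3·2 + 3·1 + 2·-4 = 27
  a_6 = -2·27 + 3·-13 + 3·2 + 2·1 = -85
  a_7 = -2·-85 + 3·27 + 3·-13 + 2·2 = 216
  a_8 = -2·216 + 3·-85 + 3·27 + 2·-13 = -632
  a_9 = -2·-632 + 3·216 + 3·-85 + 2·27 = 1711
  a_10 = -2·1711 + 3·-632 + 3·216 + 2·-85 = -4840
  a_11 = -2·-4840 + 3·1711 + 3·-632 + 2·216 = 13349

-2,3,3,2 ; 13349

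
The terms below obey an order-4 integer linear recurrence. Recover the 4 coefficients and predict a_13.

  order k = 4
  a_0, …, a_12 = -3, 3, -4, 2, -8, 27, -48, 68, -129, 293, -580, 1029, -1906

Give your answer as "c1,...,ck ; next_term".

  a_4 = -2·2 + -2·-4 + -3·3 + 1·-3 = -8
  a_5 = -2·-8 + -2·2 + -3·-4 + 1·3 = 27
  a_6 = -2·27 + -2·-8 + -3·2 + 1·-4 = -48
  a_7 = -2·-48 + -2·27 + -3·-8 + 1·2 = 68
  a_8 = -2·68 + -2·-48 + -3·27 + 1·-8 = -129
  a_9 = -2·-129 + -2·68 + -3·-48 + 1·27 = 293
  a_10 = -2·293 + -2·-129 + -3·68 + 1·-48 = -580
  a_11 = -2·-580 + -2·293 + -3·-129 + 1·68 = 1029
  a_12 = -2·1029 + -2·-580 + -3·293 + 1·-129 = -1906
  a_13 = -2·-1906 + -2·1029 + -3·-580 + 1·293 = 3787

-2,-2,-3,1 ; 3787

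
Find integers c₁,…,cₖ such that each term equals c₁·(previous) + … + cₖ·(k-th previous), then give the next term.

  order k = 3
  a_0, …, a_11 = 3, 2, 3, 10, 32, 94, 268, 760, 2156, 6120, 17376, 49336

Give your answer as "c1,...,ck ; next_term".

  a_3 = 4·3 + -4·2 + 2·3 = 10
  a_4 = 4·10 + -4·3 + 2·2 = 32
  a_5 = 4·32 + -4·10 + 2·3 = 94
  a_6 = 4·94 + -4·32 + 2·10 = 268
  a_7 = 4·268 + -4·94 + 2·32 = 760
  a_8 = 4·760 + -4·268 + 2·94 = 2156
  a_9 = 4·2156 + -4·760 + 2·268 = 6120
  a_10 = 4·6120 + -4·2156 + 2·760 = 17376
  a_11 = 4·17376 + -4·6120 + 2·2156 = 49336
  a_12 = 4·49336 + -4·17376 + 2·6120 = 140080

4,-4,2 ; 140080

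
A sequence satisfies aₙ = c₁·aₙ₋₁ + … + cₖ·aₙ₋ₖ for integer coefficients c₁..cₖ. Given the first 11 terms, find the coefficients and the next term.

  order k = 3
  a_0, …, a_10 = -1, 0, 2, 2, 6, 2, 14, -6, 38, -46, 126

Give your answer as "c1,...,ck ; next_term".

  a_3 = 0·2 + 3·0 + -2·-1 = 2
  a_4 = 0·2 + 3·2 + -2·0 = 6
  a_5 = 0·6 + 3·2 + -2·2 = 2
  a_6 = 0·2 + 3·6 + -2·2 = 14
  a_7 = 0·14 + 3·2 + -2·6 = -6
  a_8 = 0·-6 + 3·14 + -2·2 = 38
  a_9 = 0·38 + 3·-6 + -2·14 = -46
  a_10 = 0·-46 + 3·38 + -2·-6 = 126
  a_11 = 0·126 + 3·-46 + -2·38 = -214

0,3,-2 ; -214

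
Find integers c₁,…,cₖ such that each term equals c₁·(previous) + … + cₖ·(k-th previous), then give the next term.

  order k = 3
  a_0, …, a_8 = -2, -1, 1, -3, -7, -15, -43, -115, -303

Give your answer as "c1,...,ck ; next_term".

  a_3 = 2·1 + 1·-1 + 2·-2 = -3
  a_4 = 2·-3 + 1·1 + 2·-1 = -7
  a_5 = 2·-7 + 1·-3 + 2·1 = -15
  a_6 = 2·-15 + 1·-7 + 2·-3 = -43
  a_7 = 2·-43 + 1·-15 + 2·-7 = -115
  a_8 = 2·-115 + 1·-43 + 2·-15 = -303
  a_9 = 2·-303 + 1·-115 + 2·-43 = -807

2,1,2 ; -807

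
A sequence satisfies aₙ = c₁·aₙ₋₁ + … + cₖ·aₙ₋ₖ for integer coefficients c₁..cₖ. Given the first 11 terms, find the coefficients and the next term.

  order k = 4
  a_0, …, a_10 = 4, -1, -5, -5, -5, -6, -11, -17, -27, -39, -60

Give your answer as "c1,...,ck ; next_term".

1,1,-1,1 ; -89

  a_4 = 1·-5 + 1·-5 + -1·-1 + 1·4 = -5
  a_5 = 1·-5 + 1·-5 + -1·-5 + 1·-1 = -6
  a_6 = 1·-6 + 1·-5 + -1·-5 + 1·-5 = -11
  a_7 = 1·-11 + 1·-6 + -1·-5 + 1·-5 = -17
  a_8 = 1·-17 + 1·-11 + -1·-6 + 1·-5 = -27
  a_9 = 1·-27 + 1·-17 + -1·-11 + 1·-6 = -39
  a_10 = 1·-39 + 1·-27 + -1·-17 + 1·-11 = -60
  a_11 = 1·-60 + 1·-39 + -1·-27 + 1·-17 = -89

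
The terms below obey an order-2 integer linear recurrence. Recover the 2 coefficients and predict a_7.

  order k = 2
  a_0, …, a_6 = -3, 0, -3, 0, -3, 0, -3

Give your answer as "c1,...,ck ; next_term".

  a_2 = 0·0 + 1·-3 = -3
  a_3 = 0·-3 + 1·0 = 0
  a_4 = 0·0 + 1·-3 = -3
  a_5 = 0·-3 + 1·0 = 0
  a_6 = 0·0 + 1·-3 = -3
  a_7 = 0·-3 + 1·0 = 0

0,1 ; 0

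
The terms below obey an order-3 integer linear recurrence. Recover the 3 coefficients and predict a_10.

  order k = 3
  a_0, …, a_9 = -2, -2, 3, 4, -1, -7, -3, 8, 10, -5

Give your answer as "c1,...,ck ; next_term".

0,-1,-1 ; -18

  a_3 = 0·3 + -1·-2 + -1·-2 = 4
  a_4 = 0·4 + -1·3 + -1·-2 = -1
  a_5 = 0·-1 + -1·4 + -1·3 = -7
  a_6 = 0·-7 + -1·-1 + -1·4 = -3
  a_7 = 0·-3 + -1·-7 + -1·-1 = 8
  a_8 = 0·8 + -1·-3 + -1·-7 = 10
  a_9 = 0·10 + -1·8 + -1·-3 = -5
  a_10 = 0·-5 + -1·10 + -1·8 = -18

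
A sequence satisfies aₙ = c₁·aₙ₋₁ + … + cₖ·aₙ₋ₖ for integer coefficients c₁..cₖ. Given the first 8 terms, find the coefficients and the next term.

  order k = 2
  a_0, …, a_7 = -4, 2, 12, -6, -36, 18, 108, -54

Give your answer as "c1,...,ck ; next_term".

0,-3 ; -324

  a_2 = 0·2 + -3·-4 = 12
  a_3 = 0·12 + -3·2 = -6
  a_4 = 0·-6 + -3·12 = -36
  a_5 = 0·-36 + -3·-6 = 18
  a_6 = 0·18 + -3·-36 = 108
  a_7 = 0·108 + -3·18 = -54
  a_8 = 0·-54 + -3·108 = -324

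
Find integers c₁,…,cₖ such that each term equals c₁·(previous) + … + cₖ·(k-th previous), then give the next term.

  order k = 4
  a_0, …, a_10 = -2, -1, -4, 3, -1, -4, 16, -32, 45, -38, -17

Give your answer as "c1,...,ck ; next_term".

  a_4 = -2·3 + -1·-4 + 1·-1 + -1·-2 = -1
  a_5 = -2·-1 + -1·3 + 1·-4 + -1·-1 = -4
  a_6 = -2·-4 + -1·-1 + 1·3 + -1·-4 = 16
  a_7 = -2·16 + -1·-4 + 1·-1 + -1·3 = -32
  a_8 = -2·-32 + -1·16 + 1·-4 + -1·-1 = 45
  a_9 = -2·45 + -1·-32 + 1·16 + -1·-4 = -38
  a_10 = -2·-38 + -1·45 + 1·-32 + -1·16 = -17
  a_11 = -2·-17 + -1·-38 + 1·45 + -1·-32 = 149

-2,-1,1,-1 ; 149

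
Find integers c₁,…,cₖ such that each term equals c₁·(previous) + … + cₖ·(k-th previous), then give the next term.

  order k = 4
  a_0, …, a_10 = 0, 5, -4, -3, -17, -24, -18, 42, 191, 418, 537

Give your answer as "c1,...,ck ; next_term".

2,-1,-3,-1 ; 41

  a_4 = 2·-3 + -1·-4 + -3·5 + -1·0 = -17
  a_5 = 2·-17 + -1·-3 + -3·-4 + -1·5 = -24
  a_6 = 2·-24 + -1·-17 + -3·-3 + -1·-4 = -18
  a_7 = 2·-18 + -1·-24 + -3·-17 + -1·-3 = 42
  a_8 = 2·42 + -1·-18 + -3·-24 + -1·-17 = 191
  a_9 = 2·191 + -1·42 + -3·-18 + -1·-24 = 418
  a_10 = 2·418 + -1·191 + -3·42 + -1·-18 = 537
  a_11 = 2·537 + -1·418 + -3·191 + -1·42 = 41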